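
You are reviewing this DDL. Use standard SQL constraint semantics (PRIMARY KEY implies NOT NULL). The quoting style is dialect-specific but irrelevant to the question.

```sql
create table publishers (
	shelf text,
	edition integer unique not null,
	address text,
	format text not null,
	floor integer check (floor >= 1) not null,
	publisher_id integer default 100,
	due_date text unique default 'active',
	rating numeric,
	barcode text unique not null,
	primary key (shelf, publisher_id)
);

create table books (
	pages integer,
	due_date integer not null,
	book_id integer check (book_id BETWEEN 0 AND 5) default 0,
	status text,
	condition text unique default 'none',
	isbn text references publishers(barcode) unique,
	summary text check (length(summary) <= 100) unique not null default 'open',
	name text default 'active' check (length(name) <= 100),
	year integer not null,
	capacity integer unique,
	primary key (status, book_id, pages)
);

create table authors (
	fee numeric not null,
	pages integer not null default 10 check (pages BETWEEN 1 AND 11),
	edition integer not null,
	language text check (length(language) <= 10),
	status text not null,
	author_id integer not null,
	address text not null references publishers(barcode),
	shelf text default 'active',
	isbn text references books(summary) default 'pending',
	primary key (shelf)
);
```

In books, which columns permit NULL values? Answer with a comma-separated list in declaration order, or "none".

condition, isbn, name, capacity

- pages: part of the PRIMARY KEY, which implies NOT NULL → not nullable.
- due_date: declared NOT NULL → not nullable.
- book_id: part of the PRIMARY KEY, which implies NOT NULL → not nullable.
- status: part of the PRIMARY KEY, which implies NOT NULL → not nullable.
- condition: UNIQUE does not imply NOT NULL → nullable.
- isbn: a foreign key column may be NULL unless separately constrained → nullable.
- summary: declared NOT NULL → not nullable.
- name: CHECK does not forbid NULL (a CHECK constraint passes when its expression is NULL) → nullable.
- year: declared NOT NULL → not nullable.
- capacity: UNIQUE does not imply NOT NULL → nullable.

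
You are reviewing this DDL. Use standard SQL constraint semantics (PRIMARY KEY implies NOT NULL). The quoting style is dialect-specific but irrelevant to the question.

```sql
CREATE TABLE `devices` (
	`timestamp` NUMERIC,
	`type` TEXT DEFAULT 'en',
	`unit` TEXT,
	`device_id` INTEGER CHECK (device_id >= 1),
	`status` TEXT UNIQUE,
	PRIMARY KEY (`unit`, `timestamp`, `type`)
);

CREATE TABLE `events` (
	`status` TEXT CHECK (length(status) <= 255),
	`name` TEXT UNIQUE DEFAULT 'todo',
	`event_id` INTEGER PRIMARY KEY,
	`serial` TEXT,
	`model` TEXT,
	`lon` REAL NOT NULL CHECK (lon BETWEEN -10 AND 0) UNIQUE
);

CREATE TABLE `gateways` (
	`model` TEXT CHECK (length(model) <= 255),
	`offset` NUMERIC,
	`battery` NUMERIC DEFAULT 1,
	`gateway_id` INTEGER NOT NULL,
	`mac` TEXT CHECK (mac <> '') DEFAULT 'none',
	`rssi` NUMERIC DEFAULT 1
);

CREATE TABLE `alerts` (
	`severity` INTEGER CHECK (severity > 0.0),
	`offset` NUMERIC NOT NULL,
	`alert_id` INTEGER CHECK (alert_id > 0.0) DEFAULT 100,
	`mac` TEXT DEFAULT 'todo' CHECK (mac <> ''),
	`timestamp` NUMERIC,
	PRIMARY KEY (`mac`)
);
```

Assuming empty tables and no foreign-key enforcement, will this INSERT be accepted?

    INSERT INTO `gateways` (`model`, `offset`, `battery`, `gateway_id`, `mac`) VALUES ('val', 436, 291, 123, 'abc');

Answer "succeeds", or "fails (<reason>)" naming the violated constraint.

succeeds

NOT NULL columns: gateway_id is supplied.
CHECK constraints: 'val' satisfies (length(model) <= 255); 'abc' satisfies (mac <> '').
No constraint is violated.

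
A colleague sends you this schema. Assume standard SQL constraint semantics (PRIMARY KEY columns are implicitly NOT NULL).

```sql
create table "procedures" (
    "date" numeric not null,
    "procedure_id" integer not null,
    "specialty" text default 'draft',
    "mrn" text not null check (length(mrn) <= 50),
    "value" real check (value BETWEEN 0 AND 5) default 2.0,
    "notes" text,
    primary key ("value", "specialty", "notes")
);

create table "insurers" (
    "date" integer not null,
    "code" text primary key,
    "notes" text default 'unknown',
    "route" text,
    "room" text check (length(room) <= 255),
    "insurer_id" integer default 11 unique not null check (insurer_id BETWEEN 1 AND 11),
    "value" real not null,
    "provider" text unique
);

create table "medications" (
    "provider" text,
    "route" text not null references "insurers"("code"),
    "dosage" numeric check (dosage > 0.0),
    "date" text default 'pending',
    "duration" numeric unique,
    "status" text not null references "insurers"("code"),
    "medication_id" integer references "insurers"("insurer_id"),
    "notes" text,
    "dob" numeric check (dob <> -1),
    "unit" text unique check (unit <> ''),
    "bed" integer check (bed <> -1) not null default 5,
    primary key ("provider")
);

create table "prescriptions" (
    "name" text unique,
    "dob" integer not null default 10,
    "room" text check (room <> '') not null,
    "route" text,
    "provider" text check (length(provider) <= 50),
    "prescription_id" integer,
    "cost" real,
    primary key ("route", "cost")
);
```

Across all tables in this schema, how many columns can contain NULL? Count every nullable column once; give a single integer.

14

procedures: 0 nullable (none — PK (value, specialty, notes) and explicit NOT NULL columns excluded).
insurers: 4 nullable (notes, route, room, provider — PK (code) and explicit NOT NULL columns excluded).
medications: 7 nullable (dosage, date, duration, medication_id, notes, dob, unit — PK (provider) and explicit NOT NULL columns excluded).
prescriptions: 3 nullable (name, provider, prescription_id — PK (route, cost) and explicit NOT NULL columns excluded).
Total: 0 + 4 + 7 + 3 = 14.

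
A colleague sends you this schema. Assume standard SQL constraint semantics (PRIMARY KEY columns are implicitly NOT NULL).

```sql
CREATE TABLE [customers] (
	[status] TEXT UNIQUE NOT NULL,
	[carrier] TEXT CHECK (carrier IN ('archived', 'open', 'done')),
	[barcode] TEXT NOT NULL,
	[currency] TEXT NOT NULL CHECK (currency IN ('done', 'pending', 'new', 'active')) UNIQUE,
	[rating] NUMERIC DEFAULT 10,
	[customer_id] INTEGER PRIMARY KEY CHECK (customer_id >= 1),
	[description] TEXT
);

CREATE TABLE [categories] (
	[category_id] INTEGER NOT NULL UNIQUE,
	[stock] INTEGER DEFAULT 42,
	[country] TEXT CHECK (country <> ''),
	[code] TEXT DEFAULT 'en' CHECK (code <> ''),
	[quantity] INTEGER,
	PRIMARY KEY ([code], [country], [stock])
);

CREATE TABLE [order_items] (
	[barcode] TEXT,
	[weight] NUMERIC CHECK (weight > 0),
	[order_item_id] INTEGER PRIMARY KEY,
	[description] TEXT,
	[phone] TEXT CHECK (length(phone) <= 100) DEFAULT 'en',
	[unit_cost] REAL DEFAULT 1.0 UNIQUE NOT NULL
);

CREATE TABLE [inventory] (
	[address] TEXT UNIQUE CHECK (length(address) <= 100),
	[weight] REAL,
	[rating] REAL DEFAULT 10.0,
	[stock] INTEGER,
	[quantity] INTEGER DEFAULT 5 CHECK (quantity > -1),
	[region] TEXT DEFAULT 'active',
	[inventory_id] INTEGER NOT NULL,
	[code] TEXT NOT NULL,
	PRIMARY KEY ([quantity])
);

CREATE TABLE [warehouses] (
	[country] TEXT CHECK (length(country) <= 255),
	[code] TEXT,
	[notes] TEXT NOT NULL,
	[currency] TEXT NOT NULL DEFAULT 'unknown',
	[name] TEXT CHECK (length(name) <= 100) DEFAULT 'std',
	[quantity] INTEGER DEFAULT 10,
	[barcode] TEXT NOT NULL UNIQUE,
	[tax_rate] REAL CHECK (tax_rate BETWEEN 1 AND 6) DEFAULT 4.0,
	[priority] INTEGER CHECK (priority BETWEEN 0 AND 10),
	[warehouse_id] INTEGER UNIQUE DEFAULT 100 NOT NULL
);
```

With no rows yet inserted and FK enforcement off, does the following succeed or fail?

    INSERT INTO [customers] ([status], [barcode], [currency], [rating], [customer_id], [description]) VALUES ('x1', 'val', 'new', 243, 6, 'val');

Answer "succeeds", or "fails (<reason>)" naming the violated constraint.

succeeds

NOT NULL columns: barcode is supplied; currency is supplied; customer_id is supplied; status is supplied.
CHECK constraints: 'new' satisfies (currency IN ('done', 'pending', 'new', 'active')); 6 satisfies (customer_id >= 1).
No constraint is violated.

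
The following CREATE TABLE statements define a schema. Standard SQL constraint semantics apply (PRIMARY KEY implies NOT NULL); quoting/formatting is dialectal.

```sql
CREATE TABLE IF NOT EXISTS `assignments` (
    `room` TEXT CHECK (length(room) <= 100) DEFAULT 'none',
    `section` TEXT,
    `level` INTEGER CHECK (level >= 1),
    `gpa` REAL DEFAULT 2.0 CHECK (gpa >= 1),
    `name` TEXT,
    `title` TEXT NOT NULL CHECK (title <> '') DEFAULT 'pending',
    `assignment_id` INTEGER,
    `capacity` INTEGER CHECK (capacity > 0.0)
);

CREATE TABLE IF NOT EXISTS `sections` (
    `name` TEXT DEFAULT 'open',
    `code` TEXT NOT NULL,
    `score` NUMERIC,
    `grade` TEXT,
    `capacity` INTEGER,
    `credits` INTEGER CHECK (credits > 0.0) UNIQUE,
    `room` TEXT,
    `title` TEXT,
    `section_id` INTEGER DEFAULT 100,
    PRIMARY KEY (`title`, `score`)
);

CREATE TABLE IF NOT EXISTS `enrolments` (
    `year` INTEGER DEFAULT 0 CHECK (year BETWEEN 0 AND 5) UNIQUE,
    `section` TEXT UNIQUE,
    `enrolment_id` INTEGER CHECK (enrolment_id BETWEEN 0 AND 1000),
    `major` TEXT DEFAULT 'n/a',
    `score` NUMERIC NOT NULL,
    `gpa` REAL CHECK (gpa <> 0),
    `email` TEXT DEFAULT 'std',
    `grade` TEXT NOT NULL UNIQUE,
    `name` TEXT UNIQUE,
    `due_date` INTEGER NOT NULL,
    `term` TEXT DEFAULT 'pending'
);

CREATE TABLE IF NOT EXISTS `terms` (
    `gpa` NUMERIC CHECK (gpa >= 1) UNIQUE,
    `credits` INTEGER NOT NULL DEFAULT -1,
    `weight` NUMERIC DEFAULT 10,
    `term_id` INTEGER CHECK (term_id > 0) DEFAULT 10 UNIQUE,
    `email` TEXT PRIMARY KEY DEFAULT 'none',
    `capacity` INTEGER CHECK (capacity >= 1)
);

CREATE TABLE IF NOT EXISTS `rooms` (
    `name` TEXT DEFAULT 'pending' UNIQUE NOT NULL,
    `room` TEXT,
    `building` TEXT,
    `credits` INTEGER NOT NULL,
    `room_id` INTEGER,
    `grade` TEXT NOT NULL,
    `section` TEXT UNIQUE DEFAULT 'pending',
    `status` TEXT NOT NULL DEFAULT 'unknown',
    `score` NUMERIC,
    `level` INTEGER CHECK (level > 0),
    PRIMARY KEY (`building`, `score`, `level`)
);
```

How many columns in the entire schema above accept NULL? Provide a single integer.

assignments: 7 nullable (room, section, level, gpa, name, assignment_id, capacity — PK none and explicit NOT NULL columns excluded).
sections: 6 nullable (name, grade, capacity, credits, room, section_id — PK (title, score) and explicit NOT NULL columns excluded).
enrolments: 8 nullable (year, section, enrolment_id, major, gpa, email, name, term — PK none and explicit NOT NULL columns excluded).
terms: 4 nullable (gpa, weight, term_id, capacity — PK (email) and explicit NOT NULL columns excluded).
rooms: 3 nullable (room, room_id, section — PK (building, score, level) and explicit NOT NULL columns excluded).
Total: 7 + 6 + 8 + 4 + 3 = 28.

28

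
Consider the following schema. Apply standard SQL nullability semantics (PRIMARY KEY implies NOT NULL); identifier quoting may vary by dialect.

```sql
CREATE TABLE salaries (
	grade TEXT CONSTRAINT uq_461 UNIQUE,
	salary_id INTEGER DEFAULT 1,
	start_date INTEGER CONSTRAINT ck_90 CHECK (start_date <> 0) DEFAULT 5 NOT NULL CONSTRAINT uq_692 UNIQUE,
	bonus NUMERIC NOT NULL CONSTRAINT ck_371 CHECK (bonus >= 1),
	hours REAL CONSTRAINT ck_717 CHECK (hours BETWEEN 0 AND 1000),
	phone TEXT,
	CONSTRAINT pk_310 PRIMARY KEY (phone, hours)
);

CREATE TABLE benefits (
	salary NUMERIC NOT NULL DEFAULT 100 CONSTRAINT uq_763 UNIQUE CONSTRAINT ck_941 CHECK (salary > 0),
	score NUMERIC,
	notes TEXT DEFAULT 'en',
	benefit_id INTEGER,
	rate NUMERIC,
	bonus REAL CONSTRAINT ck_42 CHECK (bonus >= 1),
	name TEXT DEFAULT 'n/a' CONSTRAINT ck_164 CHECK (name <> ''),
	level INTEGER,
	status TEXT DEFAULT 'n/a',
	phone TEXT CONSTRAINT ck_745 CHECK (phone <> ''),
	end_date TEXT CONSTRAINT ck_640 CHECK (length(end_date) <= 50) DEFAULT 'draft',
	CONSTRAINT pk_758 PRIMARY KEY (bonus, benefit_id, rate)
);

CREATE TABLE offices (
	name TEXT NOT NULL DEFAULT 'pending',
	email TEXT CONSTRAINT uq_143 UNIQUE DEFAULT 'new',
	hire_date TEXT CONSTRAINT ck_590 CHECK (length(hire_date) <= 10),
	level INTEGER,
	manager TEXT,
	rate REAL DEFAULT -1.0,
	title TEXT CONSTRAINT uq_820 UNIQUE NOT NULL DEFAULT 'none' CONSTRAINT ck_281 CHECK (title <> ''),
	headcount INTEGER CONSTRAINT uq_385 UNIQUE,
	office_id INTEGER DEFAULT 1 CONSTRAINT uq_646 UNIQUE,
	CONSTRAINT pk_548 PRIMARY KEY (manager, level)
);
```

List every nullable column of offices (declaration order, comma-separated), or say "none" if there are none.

- name: declared NOT NULL → not nullable.
- email: UNIQUE does not imply NOT NULL → nullable.
- hire_date: CHECK does not forbid NULL (a CHECK constraint passes when its expression is NULL) → nullable.
- level: part of the PRIMARY KEY, which implies NOT NULL → not nullable.
- manager: part of the PRIMARY KEY, which implies NOT NULL → not nullable.
- rate: DEFAULT only fills an omitted column; an explicit NULL is still allowed → nullable.
- title: declared NOT NULL → not nullable.
- headcount: UNIQUE does not imply NOT NULL → nullable.
- office_id: UNIQUE does not imply NOT NULL → nullable.

email, hire_date, rate, headcount, office_id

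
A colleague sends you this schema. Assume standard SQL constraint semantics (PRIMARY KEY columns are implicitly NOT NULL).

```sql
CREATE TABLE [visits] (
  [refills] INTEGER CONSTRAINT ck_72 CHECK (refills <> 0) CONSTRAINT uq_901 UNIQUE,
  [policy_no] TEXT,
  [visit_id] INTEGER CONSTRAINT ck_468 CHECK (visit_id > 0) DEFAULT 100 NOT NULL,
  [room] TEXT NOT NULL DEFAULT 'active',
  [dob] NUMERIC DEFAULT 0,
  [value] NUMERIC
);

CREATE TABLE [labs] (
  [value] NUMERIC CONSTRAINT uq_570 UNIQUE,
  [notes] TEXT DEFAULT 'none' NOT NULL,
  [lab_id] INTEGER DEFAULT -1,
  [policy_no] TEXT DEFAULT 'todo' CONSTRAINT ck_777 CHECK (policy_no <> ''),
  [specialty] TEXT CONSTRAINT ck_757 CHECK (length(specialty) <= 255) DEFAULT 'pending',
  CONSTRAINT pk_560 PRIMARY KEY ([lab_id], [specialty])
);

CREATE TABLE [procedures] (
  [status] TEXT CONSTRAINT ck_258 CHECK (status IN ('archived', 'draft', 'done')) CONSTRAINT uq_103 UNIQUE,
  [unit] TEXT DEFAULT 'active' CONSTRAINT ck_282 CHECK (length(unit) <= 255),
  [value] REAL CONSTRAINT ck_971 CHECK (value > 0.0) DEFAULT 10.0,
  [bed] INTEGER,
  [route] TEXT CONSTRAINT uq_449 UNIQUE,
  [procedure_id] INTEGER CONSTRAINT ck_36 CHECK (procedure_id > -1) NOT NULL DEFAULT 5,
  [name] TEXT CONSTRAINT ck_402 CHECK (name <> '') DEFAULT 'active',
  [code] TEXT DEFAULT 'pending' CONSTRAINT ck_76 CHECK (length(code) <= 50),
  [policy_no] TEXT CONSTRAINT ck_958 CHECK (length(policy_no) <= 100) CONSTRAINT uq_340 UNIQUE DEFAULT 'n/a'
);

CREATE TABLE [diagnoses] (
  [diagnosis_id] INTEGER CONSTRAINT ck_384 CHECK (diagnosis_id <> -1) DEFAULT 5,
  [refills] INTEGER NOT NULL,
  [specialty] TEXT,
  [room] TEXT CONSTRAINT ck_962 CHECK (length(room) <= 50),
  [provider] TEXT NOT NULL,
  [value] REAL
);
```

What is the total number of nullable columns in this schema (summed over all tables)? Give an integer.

visits: 4 nullable (refills, policy_no, dob, value — PK none and explicit NOT NULL columns excluded).
labs: 2 nullable (value, policy_no — PK (lab_id, specialty) and explicit NOT NULL columns excluded).
procedures: 8 nullable (status, unit, value, bed, route, name, code, policy_no — PK none and explicit NOT NULL columns excluded).
diagnoses: 4 nullable (diagnosis_id, specialty, room, value — PK none and explicit NOT NULL columns excluded).
Total: 4 + 2 + 8 + 4 = 18.

18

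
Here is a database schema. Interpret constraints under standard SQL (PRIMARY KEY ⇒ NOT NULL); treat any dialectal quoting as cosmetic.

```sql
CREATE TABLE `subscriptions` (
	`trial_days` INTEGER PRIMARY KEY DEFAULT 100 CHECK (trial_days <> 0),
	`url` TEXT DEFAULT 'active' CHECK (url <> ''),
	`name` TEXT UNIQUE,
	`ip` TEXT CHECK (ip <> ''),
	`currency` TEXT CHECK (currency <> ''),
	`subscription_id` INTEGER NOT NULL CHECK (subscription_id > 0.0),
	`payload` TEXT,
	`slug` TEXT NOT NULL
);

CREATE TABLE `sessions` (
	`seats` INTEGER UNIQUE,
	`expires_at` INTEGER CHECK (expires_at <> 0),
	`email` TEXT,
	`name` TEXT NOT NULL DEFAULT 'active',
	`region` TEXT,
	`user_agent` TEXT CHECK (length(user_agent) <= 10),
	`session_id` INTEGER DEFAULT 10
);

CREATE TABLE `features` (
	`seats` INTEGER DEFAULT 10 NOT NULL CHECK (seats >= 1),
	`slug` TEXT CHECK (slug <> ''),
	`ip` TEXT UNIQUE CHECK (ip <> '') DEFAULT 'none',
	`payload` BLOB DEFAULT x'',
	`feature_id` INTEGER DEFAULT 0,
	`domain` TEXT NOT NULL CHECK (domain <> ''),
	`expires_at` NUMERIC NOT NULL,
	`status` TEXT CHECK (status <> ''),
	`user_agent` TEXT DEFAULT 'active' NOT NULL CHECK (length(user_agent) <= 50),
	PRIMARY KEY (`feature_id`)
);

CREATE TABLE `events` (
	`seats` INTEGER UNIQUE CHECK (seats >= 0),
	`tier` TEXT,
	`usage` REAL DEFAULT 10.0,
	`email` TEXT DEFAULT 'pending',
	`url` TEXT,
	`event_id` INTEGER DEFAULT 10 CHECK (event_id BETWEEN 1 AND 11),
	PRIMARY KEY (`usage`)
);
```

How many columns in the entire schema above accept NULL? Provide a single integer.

subscriptions: 5 nullable (url, name, ip, currency, payload — PK (trial_days) and explicit NOT NULL columns excluded).
sessions: 6 nullable (seats, expires_at, email, region, user_agent, session_id — PK none and explicit NOT NULL columns excluded).
features: 4 nullable (slug, ip, payload, status — PK (feature_id) and explicit NOT NULL columns excluded).
events: 5 nullable (seats, tier, email, url, event_id — PK (usage) and explicit NOT NULL columns excluded).
Total: 5 + 6 + 4 + 5 = 20.

20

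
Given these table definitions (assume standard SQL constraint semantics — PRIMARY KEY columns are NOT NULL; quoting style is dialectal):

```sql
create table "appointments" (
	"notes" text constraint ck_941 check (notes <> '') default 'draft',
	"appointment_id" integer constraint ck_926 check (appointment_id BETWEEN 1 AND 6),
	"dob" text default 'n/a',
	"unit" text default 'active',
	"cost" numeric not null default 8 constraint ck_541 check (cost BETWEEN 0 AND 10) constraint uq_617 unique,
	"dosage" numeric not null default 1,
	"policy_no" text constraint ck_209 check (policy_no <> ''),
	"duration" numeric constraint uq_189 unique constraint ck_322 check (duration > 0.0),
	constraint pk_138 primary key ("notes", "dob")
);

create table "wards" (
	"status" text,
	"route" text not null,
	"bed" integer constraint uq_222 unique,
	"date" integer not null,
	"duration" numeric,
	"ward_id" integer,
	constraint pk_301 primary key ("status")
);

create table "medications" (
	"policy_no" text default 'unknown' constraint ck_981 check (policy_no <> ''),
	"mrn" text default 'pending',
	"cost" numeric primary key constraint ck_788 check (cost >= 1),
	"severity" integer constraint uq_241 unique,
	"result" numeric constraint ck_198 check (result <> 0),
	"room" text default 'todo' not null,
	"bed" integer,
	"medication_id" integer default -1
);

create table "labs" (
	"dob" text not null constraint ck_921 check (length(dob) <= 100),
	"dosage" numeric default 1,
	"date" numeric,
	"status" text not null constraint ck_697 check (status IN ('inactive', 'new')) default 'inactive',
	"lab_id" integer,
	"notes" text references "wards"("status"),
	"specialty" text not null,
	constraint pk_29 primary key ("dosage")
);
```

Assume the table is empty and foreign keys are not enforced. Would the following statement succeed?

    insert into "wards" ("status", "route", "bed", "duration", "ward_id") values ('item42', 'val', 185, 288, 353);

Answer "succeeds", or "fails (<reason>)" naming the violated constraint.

date is omitted from the column list and has no DEFAULT, so it would receive NULL.
But date is declared NOT NULL.

fails (NOT NULL on date)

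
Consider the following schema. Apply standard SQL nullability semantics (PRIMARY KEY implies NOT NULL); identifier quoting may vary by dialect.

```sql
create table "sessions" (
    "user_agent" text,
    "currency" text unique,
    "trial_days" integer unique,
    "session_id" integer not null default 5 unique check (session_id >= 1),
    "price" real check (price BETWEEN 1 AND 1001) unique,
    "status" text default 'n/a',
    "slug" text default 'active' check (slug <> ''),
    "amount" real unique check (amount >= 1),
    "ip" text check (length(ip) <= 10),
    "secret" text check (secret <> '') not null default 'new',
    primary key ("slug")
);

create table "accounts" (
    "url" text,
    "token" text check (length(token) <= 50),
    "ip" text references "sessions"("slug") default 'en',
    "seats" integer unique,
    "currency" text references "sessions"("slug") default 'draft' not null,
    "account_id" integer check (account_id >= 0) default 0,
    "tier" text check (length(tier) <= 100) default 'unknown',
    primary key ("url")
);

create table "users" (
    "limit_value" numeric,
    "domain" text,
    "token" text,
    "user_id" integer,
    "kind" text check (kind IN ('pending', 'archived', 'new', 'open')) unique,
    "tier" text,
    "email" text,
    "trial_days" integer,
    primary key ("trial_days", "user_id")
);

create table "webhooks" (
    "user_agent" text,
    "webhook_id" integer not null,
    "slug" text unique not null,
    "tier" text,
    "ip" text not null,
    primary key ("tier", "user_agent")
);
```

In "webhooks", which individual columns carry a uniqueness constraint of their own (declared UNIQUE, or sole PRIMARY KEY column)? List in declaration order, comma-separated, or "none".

- user_agent: part of a composite PRIMARY KEY — only the tuple is unique, not this column on its own.
- webhook_id: no UNIQUE or single-column PK constraint.
- slug: declared UNIQUE → unique.
- tier: part of a composite PRIMARY KEY — only the tuple is unique, not this column on its own.
- ip: no UNIQUE or single-column PK constraint.

slug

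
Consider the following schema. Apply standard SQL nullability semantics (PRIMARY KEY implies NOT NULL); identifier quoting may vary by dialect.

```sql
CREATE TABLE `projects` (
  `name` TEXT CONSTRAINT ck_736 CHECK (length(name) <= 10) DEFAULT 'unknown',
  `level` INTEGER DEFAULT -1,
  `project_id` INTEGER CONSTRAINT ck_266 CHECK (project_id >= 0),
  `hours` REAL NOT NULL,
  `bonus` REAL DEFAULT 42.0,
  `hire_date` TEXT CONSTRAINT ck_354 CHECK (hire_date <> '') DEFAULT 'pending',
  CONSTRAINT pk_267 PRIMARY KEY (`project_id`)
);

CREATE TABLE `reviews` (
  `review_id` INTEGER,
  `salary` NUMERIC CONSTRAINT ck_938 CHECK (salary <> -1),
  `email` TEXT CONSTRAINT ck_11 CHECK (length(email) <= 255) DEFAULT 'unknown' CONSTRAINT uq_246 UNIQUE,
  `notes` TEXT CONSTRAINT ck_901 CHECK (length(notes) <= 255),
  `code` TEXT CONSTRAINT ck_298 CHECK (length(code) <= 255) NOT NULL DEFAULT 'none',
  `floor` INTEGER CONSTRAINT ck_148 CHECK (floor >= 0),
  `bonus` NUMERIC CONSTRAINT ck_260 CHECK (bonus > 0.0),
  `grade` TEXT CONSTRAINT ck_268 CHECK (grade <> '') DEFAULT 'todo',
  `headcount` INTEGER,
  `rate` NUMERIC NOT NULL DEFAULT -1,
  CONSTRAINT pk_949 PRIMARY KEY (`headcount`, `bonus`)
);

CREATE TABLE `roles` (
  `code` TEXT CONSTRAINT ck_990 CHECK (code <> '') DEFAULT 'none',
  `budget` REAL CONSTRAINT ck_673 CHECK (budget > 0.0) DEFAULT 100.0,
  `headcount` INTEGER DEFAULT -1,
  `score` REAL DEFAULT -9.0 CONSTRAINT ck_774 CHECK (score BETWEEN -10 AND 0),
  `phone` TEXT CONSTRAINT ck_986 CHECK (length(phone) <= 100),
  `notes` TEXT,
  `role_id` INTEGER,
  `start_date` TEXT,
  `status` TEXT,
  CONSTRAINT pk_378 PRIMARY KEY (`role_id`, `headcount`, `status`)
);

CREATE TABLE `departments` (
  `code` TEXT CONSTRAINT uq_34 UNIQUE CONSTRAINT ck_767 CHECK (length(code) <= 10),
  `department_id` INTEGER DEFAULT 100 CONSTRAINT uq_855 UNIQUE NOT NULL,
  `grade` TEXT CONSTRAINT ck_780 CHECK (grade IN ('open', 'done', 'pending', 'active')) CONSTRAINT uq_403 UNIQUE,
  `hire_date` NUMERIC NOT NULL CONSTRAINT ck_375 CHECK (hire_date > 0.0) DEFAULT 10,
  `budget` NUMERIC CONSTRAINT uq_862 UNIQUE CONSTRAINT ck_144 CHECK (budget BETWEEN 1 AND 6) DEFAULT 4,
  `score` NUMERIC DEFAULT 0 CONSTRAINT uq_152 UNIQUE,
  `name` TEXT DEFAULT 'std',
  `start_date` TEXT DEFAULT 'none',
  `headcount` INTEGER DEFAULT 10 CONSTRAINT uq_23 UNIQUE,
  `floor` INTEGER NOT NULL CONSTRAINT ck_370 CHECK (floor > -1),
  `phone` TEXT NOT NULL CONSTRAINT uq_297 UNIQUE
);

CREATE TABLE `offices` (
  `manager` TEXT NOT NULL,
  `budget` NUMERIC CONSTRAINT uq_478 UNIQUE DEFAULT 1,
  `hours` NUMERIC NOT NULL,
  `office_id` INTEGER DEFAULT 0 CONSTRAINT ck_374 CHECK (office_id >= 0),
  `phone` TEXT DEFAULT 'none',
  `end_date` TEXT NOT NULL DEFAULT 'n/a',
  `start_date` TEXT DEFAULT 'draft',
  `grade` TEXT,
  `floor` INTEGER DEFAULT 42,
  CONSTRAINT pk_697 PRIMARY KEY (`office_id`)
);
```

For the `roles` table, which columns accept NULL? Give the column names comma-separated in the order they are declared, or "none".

code, budget, score, phone, notes, start_date

- code: CHECK does not forbid NULL (a CHECK constraint passes when its expression is NULL) → nullable.
- budget: CHECK does not forbid NULL (a CHECK constraint passes when its expression is NULL) → nullable.
- headcount: part of the PRIMARY KEY, which implies NOT NULL → not nullable.
- score: CHECK does not forbid NULL (a CHECK constraint passes when its expression is NULL) → nullable.
- phone: CHECK does not forbid NULL (a CHECK constraint passes when its expression is NULL) → nullable.
- notes: no NOT NULL constraint applies → nullable.
- role_id: part of the PRIMARY KEY, which implies NOT NULL → not nullable.
- start_date: no NOT NULL constraint applies → nullable.
- status: part of the PRIMARY KEY, which implies NOT NULL → not nullable.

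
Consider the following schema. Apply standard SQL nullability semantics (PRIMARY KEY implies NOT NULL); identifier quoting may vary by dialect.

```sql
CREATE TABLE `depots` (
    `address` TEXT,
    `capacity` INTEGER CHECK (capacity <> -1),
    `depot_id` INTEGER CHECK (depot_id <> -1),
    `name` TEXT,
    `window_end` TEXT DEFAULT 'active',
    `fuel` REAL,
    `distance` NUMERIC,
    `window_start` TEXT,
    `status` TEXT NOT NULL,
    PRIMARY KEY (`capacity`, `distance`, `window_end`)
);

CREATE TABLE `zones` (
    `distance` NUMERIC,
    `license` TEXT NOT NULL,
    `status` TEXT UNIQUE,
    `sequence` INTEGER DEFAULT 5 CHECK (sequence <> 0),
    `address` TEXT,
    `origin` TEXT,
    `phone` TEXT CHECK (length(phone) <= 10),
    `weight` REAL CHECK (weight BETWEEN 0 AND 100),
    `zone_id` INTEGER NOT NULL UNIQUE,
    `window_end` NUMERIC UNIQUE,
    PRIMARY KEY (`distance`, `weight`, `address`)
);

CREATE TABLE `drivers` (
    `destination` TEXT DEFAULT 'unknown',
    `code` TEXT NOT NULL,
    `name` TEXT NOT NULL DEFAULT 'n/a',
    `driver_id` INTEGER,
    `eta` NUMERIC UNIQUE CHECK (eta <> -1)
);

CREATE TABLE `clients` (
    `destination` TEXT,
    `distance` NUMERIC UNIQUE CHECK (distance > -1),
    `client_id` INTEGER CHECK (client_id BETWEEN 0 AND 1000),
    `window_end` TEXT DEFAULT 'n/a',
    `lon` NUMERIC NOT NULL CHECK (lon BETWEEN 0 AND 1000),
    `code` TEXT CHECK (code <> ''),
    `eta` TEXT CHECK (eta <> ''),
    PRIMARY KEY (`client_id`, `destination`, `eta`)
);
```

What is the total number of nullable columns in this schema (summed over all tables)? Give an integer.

depots: 5 nullable (address, depot_id, name, fuel, window_start — PK (capacity, distance, window_end) and explicit NOT NULL columns excluded).
zones: 5 nullable (status, sequence, origin, phone, window_end — PK (distance, weight, address) and explicit NOT NULL columns excluded).
drivers: 3 nullable (destination, driver_id, eta — PK none and explicit NOT NULL columns excluded).
clients: 3 nullable (distance, window_end, code — PK (client_id, destination, eta) and explicit NOT NULL columns excluded).
Total: 5 + 5 + 3 + 3 = 16.

16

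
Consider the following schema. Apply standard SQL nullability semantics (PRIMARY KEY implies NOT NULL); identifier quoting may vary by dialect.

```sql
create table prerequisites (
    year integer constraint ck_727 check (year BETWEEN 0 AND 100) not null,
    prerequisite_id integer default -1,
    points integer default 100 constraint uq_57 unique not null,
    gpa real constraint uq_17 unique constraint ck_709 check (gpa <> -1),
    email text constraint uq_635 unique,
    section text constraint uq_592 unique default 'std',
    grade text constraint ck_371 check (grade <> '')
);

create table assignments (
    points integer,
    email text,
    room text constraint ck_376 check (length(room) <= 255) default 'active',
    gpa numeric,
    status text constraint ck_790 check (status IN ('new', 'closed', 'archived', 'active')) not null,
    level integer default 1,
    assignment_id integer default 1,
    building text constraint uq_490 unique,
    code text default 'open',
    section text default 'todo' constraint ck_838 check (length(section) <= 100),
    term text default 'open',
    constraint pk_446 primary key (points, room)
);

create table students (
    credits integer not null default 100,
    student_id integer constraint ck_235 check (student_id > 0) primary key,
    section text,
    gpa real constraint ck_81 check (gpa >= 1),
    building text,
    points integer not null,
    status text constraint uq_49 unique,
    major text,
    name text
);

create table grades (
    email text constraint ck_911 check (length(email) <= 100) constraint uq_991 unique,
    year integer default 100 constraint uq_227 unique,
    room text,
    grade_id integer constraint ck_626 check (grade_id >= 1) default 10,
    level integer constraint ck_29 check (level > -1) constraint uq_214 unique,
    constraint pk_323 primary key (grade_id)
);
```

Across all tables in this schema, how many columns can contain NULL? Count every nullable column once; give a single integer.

prerequisites: 5 nullable (prerequisite_id, gpa, email, section, grade — PK none and explicit NOT NULL columns excluded).
assignments: 8 nullable (email, gpa, level, assignment_id, building, code, section, term — PK (points, room) and explicit NOT NULL columns excluded).
students: 6 nullable (section, gpa, building, status, major, name — PK (student_id) and explicit NOT NULL columns excluded).
grades: 4 nullable (email, year, room, level — PK (grade_id) and explicit NOT NULL columns excluded).
Total: 5 + 8 + 6 + 4 = 23.

23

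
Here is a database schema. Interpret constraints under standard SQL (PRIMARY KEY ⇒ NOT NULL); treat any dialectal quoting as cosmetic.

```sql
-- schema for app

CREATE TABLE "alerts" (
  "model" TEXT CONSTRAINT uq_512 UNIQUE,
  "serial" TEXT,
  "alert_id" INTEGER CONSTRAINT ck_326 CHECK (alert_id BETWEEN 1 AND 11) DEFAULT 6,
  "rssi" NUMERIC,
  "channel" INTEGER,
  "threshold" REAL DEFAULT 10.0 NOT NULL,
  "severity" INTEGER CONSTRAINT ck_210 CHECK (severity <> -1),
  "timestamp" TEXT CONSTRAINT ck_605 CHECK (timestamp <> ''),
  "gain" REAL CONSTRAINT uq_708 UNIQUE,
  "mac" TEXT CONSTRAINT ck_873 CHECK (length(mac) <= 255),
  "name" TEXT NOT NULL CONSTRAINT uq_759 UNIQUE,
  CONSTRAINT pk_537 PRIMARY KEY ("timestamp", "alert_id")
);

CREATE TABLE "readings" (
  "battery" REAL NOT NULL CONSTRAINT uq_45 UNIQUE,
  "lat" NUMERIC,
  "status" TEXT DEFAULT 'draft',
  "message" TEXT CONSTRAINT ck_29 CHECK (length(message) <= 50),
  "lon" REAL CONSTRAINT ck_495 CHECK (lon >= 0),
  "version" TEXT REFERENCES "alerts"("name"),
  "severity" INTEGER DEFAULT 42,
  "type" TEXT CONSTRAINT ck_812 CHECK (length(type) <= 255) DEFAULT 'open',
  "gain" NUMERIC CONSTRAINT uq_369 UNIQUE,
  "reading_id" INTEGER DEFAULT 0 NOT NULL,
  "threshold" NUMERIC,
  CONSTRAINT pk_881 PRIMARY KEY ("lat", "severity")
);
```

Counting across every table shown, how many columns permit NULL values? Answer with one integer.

alerts: 7 nullable (model, serial, rssi, channel, severity, gain, mac — PK (timestamp, alert_id) and explicit NOT NULL columns excluded).
readings: 7 nullable (status, message, lon, version, type, gain, threshold — PK (lat, severity) and explicit NOT NULL columns excluded).
Total: 7 + 7 = 14.

14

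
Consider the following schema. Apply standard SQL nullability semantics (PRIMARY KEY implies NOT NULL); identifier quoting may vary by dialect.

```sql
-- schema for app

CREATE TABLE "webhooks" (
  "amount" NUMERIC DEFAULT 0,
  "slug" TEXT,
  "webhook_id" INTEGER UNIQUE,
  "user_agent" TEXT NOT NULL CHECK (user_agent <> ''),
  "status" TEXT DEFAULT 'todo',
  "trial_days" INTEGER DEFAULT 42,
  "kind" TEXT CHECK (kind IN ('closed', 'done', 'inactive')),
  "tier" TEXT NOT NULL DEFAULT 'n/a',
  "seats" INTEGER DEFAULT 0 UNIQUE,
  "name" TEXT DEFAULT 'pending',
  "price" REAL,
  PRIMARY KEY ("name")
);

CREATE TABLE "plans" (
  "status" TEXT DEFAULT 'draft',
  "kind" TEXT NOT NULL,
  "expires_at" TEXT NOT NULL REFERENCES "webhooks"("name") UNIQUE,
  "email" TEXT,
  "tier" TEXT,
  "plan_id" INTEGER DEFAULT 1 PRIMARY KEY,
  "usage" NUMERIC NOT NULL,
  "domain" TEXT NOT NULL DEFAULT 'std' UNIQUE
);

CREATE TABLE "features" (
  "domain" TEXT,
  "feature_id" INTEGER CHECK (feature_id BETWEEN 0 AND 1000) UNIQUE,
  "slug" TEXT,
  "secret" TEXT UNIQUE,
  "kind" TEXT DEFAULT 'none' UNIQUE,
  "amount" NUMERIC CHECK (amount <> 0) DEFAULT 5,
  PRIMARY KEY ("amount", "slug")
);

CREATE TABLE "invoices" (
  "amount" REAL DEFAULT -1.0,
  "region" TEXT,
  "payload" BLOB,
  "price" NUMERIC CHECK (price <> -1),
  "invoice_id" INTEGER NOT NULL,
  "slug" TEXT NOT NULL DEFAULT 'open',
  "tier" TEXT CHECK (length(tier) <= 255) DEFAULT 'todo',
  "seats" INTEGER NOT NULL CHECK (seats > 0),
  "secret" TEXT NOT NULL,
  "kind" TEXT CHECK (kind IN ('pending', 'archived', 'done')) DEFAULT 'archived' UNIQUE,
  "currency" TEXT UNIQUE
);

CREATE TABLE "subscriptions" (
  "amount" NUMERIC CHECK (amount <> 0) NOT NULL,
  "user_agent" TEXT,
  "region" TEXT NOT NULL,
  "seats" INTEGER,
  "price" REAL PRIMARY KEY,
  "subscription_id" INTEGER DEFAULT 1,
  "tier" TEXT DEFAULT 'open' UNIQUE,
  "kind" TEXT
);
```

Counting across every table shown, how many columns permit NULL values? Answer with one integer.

27

webhooks: 8 nullable (amount, slug, webhook_id, status, trial_days, kind, seats, price — PK (name) and explicit NOT NULL columns excluded).
plans: 3 nullable (status, email, tier — PK (plan_id) and explicit NOT NULL columns excluded).
features: 4 nullable (domain, feature_id, secret, kind — PK (amount, slug) and explicit NOT NULL columns excluded).
invoices: 7 nullable (amount, region, payload, price, tier, kind, currency — PK none and explicit NOT NULL columns excluded).
subscriptions: 5 nullable (user_agent, seats, subscription_id, tier, kind — PK (price) and explicit NOT NULL columns excluded).
Total: 8 + 3 + 4 + 7 + 5 = 27.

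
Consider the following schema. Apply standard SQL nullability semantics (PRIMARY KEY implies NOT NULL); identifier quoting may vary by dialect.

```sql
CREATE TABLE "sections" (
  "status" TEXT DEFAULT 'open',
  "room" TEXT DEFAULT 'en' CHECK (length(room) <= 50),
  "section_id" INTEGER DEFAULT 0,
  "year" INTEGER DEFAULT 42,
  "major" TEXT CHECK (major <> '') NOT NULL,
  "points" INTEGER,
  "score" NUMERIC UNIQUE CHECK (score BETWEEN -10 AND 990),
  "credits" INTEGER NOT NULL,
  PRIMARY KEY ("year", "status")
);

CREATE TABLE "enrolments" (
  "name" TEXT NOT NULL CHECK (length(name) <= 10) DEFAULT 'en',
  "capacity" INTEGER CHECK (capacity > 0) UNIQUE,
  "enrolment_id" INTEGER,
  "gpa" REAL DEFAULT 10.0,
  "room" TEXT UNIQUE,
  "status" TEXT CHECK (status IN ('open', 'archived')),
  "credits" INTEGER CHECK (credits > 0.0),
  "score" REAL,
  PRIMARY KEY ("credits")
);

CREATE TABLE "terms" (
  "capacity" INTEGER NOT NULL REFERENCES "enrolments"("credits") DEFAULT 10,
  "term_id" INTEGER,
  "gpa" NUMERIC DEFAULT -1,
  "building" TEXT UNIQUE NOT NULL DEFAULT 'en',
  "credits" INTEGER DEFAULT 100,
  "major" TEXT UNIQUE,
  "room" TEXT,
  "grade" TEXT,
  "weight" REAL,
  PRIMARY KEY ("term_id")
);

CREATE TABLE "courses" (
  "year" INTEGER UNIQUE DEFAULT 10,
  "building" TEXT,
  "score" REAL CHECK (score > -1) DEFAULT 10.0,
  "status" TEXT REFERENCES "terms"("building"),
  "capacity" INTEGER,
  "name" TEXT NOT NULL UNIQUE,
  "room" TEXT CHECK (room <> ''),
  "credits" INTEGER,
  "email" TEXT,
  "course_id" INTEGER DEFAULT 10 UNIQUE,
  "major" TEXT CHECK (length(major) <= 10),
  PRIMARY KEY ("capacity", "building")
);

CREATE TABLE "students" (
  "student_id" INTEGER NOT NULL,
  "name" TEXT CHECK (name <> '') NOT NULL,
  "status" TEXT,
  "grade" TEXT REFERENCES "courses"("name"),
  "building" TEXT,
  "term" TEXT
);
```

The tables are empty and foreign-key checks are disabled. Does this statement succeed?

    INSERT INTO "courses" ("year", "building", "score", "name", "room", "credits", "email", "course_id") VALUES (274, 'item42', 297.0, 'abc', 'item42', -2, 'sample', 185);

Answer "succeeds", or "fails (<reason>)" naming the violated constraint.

fails (NOT NULL on capacity)

capacity is omitted from the column list and has no DEFAULT, so it would receive NULL.
But capacity is part of the PRIMARY KEY (implied NOT NULL).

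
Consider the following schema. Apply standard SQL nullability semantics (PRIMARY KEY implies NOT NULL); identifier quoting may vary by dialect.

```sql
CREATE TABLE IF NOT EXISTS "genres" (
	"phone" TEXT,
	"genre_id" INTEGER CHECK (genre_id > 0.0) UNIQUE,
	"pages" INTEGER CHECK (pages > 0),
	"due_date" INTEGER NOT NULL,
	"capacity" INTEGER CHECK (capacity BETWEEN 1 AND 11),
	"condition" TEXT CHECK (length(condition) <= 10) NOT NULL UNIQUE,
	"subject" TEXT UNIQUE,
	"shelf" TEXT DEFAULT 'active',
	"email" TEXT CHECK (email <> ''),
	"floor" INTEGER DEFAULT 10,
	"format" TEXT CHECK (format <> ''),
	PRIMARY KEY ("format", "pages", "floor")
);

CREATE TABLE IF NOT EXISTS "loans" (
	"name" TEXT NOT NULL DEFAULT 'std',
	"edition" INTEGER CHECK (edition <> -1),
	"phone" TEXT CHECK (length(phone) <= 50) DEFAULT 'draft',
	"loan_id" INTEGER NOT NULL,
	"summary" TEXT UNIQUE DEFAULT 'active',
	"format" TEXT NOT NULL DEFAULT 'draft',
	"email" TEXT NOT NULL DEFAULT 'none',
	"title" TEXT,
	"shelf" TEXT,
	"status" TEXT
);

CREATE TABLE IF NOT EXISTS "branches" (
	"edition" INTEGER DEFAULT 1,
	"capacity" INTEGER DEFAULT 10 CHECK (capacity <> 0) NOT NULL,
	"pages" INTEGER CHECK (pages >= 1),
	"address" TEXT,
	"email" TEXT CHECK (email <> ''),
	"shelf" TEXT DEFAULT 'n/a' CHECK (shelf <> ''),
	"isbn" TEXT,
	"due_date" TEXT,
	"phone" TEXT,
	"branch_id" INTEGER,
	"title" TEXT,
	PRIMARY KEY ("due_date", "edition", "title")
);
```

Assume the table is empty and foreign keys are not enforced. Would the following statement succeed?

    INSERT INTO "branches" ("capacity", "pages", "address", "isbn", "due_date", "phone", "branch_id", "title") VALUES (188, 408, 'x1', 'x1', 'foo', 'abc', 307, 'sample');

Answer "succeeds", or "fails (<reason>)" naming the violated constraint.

succeeds

NOT NULL columns: capacity is supplied; due_date is supplied; edition defaults to 1; title is supplied.
CHECK constraints: 188 satisfies (capacity <> 0); 408 satisfies (pages >= 1).
No constraint is violated.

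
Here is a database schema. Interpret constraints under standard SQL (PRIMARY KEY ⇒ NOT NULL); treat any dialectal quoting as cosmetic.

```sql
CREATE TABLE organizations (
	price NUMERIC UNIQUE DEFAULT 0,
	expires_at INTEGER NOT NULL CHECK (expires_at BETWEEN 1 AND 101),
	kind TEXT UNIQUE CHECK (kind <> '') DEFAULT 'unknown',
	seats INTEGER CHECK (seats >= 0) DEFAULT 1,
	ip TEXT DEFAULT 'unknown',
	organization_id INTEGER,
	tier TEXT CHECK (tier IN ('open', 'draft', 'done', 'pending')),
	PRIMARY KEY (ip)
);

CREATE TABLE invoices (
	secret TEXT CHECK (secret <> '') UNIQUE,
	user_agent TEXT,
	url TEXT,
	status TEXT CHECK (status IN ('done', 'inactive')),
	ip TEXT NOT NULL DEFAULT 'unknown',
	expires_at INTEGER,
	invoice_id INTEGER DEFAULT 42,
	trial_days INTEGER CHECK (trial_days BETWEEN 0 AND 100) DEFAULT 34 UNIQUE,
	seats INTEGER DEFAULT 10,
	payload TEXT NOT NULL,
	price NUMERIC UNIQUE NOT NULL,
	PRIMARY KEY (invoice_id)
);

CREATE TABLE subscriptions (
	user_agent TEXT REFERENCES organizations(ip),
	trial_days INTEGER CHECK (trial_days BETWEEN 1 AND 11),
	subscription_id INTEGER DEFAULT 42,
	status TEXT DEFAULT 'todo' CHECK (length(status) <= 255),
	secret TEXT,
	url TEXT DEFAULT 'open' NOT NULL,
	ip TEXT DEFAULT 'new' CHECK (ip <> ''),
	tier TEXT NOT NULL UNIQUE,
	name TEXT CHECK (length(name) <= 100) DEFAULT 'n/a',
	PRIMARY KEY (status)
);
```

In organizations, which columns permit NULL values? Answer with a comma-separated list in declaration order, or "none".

- price: UNIQUE does not imply NOT NULL → nullable.
- expires_at: declared NOT NULL → not nullable.
- kind: CHECK does not forbid NULL (a CHECK constraint passes when its expression is NULL) → nullable.
- seats: CHECK does not forbid NULL (a CHECK constraint passes when its expression is NULL) → nullable.
- ip: part of the PRIMARY KEY, which implies NOT NULL → not nullable.
- organization_id: no NOT NULL constraint applies → nullable.
- tier: CHECK does not forbid NULL (a CHECK constraint passes when its expression is NULL) → nullable.

price, kind, seats, organization_id, tier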